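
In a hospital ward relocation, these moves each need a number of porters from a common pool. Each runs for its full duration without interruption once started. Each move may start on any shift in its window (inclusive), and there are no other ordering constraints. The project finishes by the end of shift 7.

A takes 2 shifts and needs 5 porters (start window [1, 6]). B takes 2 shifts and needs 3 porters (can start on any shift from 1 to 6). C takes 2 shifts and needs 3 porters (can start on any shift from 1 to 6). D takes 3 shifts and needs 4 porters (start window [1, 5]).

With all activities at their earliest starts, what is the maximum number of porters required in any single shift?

Early-start schedule: A@1, B@1, C@1, D@1.
Load per shift: shift 1: 15, shift 2: 15, shift 3: 4, shift 4: 0, shift 5: 0, shift 6: 0, shift 7: 0.
Peak is 15.

15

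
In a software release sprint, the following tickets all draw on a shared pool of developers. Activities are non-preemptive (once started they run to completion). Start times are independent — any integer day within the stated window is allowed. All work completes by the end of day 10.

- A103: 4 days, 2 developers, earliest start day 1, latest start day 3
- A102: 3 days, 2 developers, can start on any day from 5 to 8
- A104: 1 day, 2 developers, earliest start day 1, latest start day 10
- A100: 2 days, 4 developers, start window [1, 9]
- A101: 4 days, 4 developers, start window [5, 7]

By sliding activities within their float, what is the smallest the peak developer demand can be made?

6

Early-start (A103@1, A102@5, A104@1, A100@1, A101@5) gives peak 8: d1:8  d2:6  d3:2  d4:2  d5:6  d6:6  d7:6  d8:4  d9:0  d10:0.
Shift A100→2.
Schedule A103@1, A102@5, A104@1, A100@2, A101@5: d1:4  d2:6  d3:6  d4:2  d5:6  d6:6  d7:6  d8:4  d9:0  d10:0 — peak 6.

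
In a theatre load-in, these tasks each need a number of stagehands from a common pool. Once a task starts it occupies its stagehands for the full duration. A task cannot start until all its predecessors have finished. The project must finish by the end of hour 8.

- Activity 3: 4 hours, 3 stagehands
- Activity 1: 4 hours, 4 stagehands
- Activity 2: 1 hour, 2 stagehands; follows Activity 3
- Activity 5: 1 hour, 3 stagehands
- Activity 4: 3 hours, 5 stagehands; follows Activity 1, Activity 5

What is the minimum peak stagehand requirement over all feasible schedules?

7

Early-start (Activity 3@1, Activity 1@1, Activity 2@5, Activity 5@1, Activity 4@5) gives peak 10: h1:10  h2:7  h3:7  h4:7  h5:7  h6:5  h7:5  h8:0.
Shift Activity 5→5, Activity 4→6.
Schedule Activity 3@1, Activity 1@1, Activity 2@5, Activity 5@5, Activity 4@6: h1:7  h2:7  h3:7  h4:7  h5:5  h6:5  h7:5  h8:5 — peak 7.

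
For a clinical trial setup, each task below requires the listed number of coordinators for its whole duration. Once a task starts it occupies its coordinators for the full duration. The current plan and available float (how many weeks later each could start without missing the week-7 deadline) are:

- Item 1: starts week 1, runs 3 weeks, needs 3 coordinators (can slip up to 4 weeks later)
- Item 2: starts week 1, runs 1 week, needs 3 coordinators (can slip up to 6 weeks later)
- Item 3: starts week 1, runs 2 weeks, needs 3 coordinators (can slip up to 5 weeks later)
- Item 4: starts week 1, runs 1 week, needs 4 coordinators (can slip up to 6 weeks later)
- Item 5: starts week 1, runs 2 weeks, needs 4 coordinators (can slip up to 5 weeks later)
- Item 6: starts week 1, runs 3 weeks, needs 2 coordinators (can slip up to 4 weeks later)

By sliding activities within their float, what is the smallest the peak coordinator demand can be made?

Early-start (Item 1@1, Item 2@1, Item 3@1, Item 4@1, Item 5@1, Item 6@1) gives peak 19: w1:19  w2:12  w3:5  w4:0  w5:0  w6:0  w7:0.
Shift Item 3→2, Item 4→4, Item 5→5, Item 6→4.
Schedule Item 1@1, Item 2@1, Item 3@2, Item 4@4, Item 5@5, Item 6@4: w1:6  w2:6  w3:6  w4:6  w5:6  w6:6  w7:0 — peak 6.
Total coordinator-weeks = 36 over 7 weeks ⇒ peak ≥ ⌈36/7⌉ = 6, so 6 is optimal.

6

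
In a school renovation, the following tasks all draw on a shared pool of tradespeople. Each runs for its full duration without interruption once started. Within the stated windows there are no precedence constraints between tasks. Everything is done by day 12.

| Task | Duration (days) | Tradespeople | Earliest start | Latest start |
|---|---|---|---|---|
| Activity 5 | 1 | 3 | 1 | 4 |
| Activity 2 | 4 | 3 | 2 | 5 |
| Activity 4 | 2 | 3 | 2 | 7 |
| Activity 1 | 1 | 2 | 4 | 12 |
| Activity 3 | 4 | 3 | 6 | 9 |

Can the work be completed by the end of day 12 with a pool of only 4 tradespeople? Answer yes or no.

Schedule Activity 5@1, Activity 2@2, Activity 4@6, Activity 1@8, Activity 3@9: d1:3  d2:3  d3:3  d4:3  d5:3  d6:3  d7:3  d8:2  d9:3  d10:3  d11:3  d12:3 — peak 3 ≤ 4.

yes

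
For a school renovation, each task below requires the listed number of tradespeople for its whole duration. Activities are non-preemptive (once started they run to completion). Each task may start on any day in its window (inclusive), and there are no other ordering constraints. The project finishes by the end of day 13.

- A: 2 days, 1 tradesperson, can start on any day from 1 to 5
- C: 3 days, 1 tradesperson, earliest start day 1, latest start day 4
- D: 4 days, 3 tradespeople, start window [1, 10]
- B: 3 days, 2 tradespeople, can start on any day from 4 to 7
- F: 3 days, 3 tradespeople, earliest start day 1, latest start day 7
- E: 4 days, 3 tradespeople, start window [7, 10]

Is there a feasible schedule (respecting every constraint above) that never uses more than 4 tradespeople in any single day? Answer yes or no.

The minimum achievable peak is 5; 4 < 5, so no feasible schedule stays within the cap.

no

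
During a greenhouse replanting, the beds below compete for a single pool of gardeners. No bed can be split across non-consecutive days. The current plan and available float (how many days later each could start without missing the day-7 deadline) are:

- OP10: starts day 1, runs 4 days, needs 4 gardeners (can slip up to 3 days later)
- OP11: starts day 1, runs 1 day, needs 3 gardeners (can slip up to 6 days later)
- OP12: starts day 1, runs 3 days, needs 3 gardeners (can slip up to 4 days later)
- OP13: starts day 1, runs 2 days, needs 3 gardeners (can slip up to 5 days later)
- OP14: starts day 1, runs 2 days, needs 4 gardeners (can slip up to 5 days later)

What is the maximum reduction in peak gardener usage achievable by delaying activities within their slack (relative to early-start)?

Early-start peak: d1:17  d2:14  d3:7  d4:4  d5:0  d6:0  d7:0 ⇒ 17.
Leveled (OP10@1, OP11@1, OP12@2, OP13@5, OP14@5): d1:7  d2:7  d3:7  d4:7  d5:7  d6:7  d7:0 ⇒ 7.
Reduction 17 − 7 = 10.

10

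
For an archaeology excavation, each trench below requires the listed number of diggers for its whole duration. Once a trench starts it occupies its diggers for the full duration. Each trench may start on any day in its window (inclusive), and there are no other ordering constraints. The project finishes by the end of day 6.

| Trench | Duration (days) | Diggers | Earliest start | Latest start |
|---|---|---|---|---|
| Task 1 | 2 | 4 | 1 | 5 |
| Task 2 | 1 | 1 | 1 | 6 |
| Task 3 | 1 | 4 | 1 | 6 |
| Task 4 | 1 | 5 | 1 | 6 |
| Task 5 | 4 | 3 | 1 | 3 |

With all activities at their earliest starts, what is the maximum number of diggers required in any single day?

Early-start schedule: Task 1@1, Task 2@1, Task 3@1, Task 4@1, Task 5@1.
Load per day: day 1: 17, day 2: 7, day 3: 3, day 4: 3, day 5: 0, day 6: 0.
Peak is 17.

17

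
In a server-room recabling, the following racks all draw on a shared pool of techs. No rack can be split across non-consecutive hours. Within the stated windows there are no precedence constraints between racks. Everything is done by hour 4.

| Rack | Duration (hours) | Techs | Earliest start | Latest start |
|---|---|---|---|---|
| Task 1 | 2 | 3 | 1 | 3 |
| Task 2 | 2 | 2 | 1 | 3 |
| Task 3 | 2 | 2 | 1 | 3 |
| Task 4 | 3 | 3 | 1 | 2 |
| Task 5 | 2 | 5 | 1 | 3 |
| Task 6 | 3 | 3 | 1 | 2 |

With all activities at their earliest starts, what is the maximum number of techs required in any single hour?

18

Early-start schedule: Task 1@1, Task 2@1, Task 3@1, Task 4@1, Task 5@1, Task 6@1.
Load per hour: hour 1: 18, hour 2: 18, hour 3: 6, hour 4: 0.
Peak is 18.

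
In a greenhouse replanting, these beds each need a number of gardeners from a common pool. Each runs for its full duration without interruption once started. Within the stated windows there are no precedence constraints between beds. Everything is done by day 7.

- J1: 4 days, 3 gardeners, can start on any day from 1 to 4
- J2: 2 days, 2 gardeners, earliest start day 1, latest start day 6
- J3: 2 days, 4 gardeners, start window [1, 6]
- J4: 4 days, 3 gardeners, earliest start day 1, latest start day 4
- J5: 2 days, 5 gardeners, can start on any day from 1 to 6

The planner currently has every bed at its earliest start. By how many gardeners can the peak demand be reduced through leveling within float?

Early-start peak: d1:17  d2:17  d3:6  d4:6  d5:0  d6:0  d7:0 ⇒ 17.
Leveled (J1@1, J2@3, J3@1, J4@3, J5@5): d1:7  d2:7  d3:8  d4:8  d5:8  d6:8  d7:0 ⇒ 8.
Reduction 17 − 8 = 9.

9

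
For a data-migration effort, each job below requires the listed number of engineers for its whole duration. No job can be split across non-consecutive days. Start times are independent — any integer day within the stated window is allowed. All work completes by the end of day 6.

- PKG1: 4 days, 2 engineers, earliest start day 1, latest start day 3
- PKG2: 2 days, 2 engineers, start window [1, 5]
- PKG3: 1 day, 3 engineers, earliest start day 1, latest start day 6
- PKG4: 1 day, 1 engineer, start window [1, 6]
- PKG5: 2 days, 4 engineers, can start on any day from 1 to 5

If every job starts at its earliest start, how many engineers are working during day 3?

2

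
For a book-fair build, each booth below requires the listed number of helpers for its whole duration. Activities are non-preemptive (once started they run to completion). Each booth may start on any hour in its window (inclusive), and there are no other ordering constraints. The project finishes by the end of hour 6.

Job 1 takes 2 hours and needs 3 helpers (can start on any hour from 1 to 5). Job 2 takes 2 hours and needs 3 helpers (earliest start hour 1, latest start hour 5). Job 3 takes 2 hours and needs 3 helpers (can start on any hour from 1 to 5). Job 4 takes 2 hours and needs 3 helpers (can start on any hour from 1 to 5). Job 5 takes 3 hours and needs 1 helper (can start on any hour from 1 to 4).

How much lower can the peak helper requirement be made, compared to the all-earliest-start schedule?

7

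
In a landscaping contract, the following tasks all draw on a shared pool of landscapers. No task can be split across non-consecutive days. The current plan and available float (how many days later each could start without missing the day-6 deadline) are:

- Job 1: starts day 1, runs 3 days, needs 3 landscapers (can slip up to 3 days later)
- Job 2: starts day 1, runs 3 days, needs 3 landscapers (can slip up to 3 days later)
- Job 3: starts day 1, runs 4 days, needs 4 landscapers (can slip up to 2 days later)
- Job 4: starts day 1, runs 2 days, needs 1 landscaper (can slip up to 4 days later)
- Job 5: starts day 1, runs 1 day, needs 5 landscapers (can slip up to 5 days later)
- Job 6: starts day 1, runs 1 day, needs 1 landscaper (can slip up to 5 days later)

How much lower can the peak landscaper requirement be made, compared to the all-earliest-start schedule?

9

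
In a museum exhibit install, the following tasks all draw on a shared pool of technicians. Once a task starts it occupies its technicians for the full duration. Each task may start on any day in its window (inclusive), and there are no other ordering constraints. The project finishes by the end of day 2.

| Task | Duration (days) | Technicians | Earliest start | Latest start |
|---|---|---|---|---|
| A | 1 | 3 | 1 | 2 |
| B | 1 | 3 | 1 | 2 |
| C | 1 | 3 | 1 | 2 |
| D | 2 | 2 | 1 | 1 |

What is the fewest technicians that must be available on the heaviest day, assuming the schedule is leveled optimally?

8

Early-start (A@1, B@1, C@1, D@1) gives peak 11: d1:11  d2:2.
Shift C→2.
Schedule A@1, B@1, C@2, D@1: d1:8  d2:5 — peak 8.
No arrangement of the 8 feasible schedules does better.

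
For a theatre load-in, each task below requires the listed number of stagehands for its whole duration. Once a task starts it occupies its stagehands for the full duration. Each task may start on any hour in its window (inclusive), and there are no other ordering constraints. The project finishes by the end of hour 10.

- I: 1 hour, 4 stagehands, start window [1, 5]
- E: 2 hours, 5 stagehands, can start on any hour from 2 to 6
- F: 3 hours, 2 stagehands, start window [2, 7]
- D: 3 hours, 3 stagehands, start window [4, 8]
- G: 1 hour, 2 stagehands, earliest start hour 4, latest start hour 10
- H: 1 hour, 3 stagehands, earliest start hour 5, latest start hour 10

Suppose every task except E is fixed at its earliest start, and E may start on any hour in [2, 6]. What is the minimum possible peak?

7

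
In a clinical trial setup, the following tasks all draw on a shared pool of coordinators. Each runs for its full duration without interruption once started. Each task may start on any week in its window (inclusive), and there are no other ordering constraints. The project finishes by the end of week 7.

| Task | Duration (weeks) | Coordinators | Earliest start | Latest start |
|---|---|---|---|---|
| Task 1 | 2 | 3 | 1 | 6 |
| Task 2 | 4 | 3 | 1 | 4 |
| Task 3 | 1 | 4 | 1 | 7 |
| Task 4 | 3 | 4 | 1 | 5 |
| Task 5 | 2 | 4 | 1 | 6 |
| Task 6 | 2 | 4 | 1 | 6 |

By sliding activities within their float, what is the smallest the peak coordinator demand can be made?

Early-start (Task 1@1, Task 2@1, Task 3@1, Task 4@1, Task 5@1, Task 6@1) gives peak 22: w1:22  w2:18  w3:7  w4:3  w5:0  w6:0  w7:0.
Shift Task 3→3, Task 4→5, Task 5→4, Task 6→6.
Schedule Task 1@1, Task 2@1, Task 3@3, Task 4@5, Task 5@4, Task 6@6: w1:6  w2:6  w3:7  w4:7  w5:8  w6:8  w7:8 — peak 8.
Total coordinator-weeks = 50 over 7 weeks ⇒ peak ≥ ⌈50/7⌉ = 8, so 8 is optimal.

8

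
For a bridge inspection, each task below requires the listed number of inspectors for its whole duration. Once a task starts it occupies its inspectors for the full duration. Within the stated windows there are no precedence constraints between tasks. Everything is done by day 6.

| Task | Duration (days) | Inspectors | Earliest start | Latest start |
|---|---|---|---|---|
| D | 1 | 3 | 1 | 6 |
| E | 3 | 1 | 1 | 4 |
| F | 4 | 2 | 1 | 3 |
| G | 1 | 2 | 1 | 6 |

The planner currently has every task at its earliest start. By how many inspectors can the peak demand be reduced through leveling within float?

Early-start peak: d1:8  d2:3  d3:3  d4:2  d5:0  d6:0 ⇒ 8.
Leveled (D@1, E@2, F@2, G@6): d1:3  d2:3  d3:3  d4:3  d5:2  d6:2 ⇒ 3.
Reduction 8 − 3 = 5.

5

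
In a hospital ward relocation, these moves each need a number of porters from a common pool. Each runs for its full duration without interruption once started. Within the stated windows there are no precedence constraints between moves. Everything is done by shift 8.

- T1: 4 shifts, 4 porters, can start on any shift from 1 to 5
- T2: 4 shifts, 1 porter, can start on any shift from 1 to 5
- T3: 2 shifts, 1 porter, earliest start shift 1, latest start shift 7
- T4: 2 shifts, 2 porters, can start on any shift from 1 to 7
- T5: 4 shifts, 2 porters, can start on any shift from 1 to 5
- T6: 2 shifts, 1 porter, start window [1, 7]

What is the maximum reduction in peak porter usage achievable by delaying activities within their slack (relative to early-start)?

Early-start peak: s1:11  s2:11  s3:7  s4:7  s5:0  s6:0  s7:0  s8:0 ⇒ 11.
Leveled (T1@1, T2@1, T3@5, T4@5, T5@5, T6@7): s1:5  s2:5  s3:5  s4:5  s5:5  s6:5  s7:3  s8:3 ⇒ 5.
Reduction 11 − 5 = 6.

6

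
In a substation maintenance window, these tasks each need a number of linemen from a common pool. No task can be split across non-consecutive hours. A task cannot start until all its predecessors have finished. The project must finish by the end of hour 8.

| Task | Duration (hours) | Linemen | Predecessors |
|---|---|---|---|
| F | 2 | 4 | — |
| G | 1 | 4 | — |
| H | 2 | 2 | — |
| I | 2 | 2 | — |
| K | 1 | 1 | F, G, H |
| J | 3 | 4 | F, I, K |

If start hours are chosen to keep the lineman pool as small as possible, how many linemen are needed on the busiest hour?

Early-start (F@1, G@1, H@1, I@1, K@3, J@4) gives peak 12: h1:12  h2:8  h3:1  h4:4  h5:4  h6:4  h7:0  h8:0.
Shift G→3, I→3, K→4, J→5.
Schedule F@1, G@3, H@1, I@3, K@4, J@5: h1:6  h2:6  h3:6  h4:3  h5:4  h6:4  h7:4  h8:0 — peak 6.

6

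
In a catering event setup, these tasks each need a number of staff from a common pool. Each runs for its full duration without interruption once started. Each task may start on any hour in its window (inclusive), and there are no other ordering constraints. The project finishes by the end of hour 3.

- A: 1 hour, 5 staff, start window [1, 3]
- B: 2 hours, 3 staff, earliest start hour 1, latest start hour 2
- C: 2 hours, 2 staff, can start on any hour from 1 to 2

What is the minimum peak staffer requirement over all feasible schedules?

5

Early-start (A@1, B@1, C@1) gives peak 10: h1:10  h2:5  h3:0.
Shift B→2, C→2.
Schedule A@1, B@2, C@2: h1:5  h2:5  h3:5 — peak 5.
Total staffer-hours = 15 over 3 hours ⇒ peak ≥ ⌈15/3⌉ = 5, so 5 is optimal.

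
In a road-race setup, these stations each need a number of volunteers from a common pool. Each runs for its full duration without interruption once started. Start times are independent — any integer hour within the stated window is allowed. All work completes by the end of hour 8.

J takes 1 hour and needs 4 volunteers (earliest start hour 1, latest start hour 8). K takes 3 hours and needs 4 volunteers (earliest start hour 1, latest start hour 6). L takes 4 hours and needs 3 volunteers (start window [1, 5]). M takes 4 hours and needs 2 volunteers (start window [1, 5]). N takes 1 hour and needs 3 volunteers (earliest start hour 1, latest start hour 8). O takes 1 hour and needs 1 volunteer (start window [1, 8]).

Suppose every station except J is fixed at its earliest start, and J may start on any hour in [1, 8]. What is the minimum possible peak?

13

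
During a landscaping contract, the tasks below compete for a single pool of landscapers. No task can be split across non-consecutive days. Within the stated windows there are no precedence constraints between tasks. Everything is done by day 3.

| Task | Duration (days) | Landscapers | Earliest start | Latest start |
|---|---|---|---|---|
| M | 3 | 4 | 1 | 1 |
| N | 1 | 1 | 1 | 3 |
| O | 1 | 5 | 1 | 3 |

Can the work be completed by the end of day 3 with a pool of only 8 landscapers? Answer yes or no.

The minimum achievable peak is 9; 8 < 9, so no feasible schedule stays within the cap.

no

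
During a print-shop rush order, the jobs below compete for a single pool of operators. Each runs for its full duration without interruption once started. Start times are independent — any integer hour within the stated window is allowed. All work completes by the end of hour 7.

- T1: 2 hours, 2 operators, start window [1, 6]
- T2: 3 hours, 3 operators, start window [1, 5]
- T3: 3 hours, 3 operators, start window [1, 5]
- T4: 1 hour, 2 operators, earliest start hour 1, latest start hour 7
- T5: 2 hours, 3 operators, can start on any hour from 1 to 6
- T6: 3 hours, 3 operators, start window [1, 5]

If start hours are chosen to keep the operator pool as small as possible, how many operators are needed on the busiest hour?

6

Early-start (T1@1, T2@1, T3@1, T4@1, T5@1, T6@1) gives peak 16: h1:16  h2:14  h3:9  h4:0  h5:0  h6:0  h7:0.
Shift T3→3, T4→4, T5→6, T6→5.
Schedule T1@1, T2@1, T3@3, T4@4, T5@6, T6@5: h1:5  h2:5  h3:6  h4:5  h5:6  h6:6  h7:6 — peak 6.
Total operator-hours = 39 over 7 hours ⇒ peak ≥ ⌈39/7⌉ = 6, so 6 is optimal.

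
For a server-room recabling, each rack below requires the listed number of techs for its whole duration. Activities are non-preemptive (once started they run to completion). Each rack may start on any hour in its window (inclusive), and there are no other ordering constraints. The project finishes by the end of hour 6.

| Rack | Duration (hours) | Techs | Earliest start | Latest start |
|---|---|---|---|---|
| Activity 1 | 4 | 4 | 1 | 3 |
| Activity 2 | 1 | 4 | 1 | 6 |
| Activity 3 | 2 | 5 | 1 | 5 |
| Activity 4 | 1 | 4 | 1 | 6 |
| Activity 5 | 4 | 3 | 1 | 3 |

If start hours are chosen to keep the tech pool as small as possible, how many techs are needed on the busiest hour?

8

Early-start (Activity 1@1, Activity 2@1, Activity 3@1, Activity 4@1, Activity 5@1) gives peak 20: h1:20  h2:12  h3:7  h4:7  h5:0  h6:0.
Shift Activity 3→5, Activity 4→2, Activity 5→3.
Schedule Activity 1@1, Activity 2@1, Activity 3@5, Activity 4@2, Activity 5@3: h1:8  h2:8  h3:7  h4:7  h5:8  h6:8 — peak 8.
Total tech-hours = 46 over 6 hours ⇒ peak ≥ ⌈46/6⌉ = 8, so 8 is optimal.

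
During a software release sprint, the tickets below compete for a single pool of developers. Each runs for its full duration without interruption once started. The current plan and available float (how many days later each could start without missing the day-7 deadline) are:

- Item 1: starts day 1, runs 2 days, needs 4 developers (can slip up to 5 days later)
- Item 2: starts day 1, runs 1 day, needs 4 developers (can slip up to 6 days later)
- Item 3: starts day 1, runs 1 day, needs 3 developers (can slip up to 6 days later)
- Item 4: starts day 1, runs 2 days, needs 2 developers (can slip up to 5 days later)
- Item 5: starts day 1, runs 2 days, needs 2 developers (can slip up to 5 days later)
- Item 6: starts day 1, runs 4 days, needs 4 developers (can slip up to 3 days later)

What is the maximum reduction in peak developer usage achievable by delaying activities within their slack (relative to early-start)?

12

Early-start peak: d1:19  d2:12  d3:4  d4:4  d5:0  d6:0  d7:0 ⇒ 19.
Leveled (Item 1@1, Item 2@3, Item 3@1, Item 4@2, Item 5@4, Item 6@4): d1:7  d2:6  d3:6  d4:6  d5:6  d6:4  d7:4 ⇒ 7.
Reduction 19 − 7 = 12.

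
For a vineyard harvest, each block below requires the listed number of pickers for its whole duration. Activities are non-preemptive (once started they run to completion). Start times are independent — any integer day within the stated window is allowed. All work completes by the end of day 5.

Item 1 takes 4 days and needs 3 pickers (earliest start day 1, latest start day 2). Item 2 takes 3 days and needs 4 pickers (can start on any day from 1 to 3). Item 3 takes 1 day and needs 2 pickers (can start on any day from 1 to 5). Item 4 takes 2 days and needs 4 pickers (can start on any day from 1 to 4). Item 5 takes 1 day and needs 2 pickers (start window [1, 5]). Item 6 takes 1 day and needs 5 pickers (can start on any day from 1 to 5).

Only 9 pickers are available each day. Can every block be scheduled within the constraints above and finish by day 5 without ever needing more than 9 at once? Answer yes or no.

yes

Schedule Item 1@1, Item 2@1, Item 3@1, Item 4@4, Item 5@2, Item 6@5: d1:9  d2:9  d3:7  d4:7  d5:9 — peak 9 ≤ 9.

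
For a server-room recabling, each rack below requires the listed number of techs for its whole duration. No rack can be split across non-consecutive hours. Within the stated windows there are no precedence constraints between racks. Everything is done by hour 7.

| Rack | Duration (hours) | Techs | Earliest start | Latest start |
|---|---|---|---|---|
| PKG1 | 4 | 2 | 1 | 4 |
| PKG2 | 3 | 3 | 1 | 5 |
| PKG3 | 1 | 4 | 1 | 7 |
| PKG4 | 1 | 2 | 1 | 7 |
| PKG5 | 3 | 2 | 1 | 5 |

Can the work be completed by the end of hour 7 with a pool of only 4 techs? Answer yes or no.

no

Total tech-hours = 29; over 7 hours the average is 29/7 > 4, so some hour must exceed 4.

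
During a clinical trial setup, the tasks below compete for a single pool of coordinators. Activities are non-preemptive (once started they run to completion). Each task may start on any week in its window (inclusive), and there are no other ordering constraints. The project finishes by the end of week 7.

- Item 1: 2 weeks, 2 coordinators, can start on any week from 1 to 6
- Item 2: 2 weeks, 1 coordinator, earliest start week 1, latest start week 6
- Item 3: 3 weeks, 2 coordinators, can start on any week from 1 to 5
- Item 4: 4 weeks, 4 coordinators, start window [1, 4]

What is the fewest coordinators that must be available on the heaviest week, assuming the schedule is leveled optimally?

Early-start (Item 1@1, Item 2@1, Item 3@1, Item 4@1) gives peak 9: w1:9  w2:9  w3:6  w4:4  w5:0  w6:0  w7:0.
Shift Item 4→4.
Schedule Item 1@1, Item 2@1, Item 3@1, Item 4@4: w1:5  w2:5  w3:2  w4:4  w5:4  w6:4  w7:4 — peak 5.

5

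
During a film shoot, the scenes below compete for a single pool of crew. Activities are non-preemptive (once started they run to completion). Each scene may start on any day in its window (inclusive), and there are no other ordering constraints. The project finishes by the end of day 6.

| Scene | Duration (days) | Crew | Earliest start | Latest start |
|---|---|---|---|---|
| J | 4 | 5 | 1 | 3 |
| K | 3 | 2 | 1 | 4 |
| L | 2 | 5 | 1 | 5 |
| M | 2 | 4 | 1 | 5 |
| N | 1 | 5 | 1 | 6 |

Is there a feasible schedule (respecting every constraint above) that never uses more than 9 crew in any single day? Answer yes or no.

The minimum achievable peak is 10; 9 < 10, so no feasible schedule stays within the cap.

no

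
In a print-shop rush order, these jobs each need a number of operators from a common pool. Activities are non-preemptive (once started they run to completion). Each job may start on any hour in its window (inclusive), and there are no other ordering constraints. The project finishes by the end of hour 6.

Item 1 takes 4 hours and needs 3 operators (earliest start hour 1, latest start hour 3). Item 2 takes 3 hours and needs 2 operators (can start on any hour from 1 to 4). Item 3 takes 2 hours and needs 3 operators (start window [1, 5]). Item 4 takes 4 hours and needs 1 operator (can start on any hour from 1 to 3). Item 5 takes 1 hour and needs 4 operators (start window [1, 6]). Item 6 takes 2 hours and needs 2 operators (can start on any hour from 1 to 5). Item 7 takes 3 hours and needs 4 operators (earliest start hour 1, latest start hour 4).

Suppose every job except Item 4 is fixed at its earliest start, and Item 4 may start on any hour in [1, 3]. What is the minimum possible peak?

18

Item 4@1: h1:19  h2:15  h3:10  h4:4  h5:0  h6:0 → peak 19
Item 4@2: h1:18  h2:15  h3:10  h4:4  h5:1  h6:0 → peak 18
Item 4@3: h1:18  h2:14  h3:10  h4:4  h5:1  h6:1 → peak 18
Best is Item 4@2, peak 18.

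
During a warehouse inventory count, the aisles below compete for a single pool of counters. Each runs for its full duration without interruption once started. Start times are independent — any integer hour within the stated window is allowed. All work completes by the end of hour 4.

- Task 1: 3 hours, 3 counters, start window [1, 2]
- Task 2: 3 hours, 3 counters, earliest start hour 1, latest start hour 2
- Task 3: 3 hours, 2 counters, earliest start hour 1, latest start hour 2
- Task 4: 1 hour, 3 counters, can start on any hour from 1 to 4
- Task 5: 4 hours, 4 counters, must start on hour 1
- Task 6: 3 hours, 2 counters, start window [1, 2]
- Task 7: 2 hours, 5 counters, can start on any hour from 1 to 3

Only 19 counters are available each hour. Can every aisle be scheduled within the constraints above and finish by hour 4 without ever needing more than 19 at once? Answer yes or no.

yes

Schedule Task 1@1, Task 2@1, Task 3@1, Task 4@1, Task 5@1, Task 6@1, Task 7@2: h1:17  h2:19  h3:19  h4:4 — peak 19 ≤ 19.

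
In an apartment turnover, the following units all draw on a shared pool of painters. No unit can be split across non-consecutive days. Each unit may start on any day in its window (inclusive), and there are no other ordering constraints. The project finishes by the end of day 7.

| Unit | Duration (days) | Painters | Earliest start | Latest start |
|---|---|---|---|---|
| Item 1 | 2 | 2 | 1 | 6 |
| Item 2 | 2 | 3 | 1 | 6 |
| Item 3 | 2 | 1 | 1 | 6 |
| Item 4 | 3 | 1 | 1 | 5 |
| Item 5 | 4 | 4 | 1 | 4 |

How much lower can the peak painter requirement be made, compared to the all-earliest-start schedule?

6

Early-start peak: d1:11  d2:11  d3:5  d4:4  d5:0  d6:0  d7:0 ⇒ 11.
Leveled (Item 1@1, Item 2@1, Item 3@3, Item 4@5, Item 5@3): d1:5  d2:5  d3:5  d4:5  d5:5  d6:5  d7:1 ⇒ 5.
Reduction 11 − 5 = 6.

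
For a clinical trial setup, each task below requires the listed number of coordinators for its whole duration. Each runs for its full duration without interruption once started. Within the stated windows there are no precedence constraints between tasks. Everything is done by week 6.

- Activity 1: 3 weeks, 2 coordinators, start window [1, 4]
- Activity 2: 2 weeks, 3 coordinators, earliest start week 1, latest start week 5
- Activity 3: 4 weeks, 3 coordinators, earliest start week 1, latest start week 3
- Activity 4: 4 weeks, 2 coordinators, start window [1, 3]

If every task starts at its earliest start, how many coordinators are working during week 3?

7

At early start, week 3 has: Activity 1, Activity 3, Activity 4.
Demand: 2 + 3 + 2 = 7.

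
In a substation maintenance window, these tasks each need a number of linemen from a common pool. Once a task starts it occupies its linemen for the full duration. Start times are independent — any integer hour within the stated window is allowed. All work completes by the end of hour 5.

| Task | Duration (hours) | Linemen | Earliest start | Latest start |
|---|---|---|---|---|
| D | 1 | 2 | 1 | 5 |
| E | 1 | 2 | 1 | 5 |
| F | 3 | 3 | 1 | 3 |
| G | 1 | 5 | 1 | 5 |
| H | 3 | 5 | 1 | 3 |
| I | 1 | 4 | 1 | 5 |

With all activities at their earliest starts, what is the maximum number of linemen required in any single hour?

Early-start schedule: D@1, E@1, F@1, G@1, H@1, I@1.
Load per hour: hour 1: 21, hour 2: 8, hour 3: 8, hour 4: 0, hour 5: 0.
Peak is 21.

21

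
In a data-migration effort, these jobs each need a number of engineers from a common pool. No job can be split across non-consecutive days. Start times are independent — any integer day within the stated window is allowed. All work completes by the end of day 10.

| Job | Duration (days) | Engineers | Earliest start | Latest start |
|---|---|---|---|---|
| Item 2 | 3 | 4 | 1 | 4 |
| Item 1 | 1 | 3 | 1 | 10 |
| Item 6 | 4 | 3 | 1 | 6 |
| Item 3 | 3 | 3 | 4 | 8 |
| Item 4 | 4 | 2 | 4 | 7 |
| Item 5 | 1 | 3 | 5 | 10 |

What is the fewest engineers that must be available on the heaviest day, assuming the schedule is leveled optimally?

Early-start (Item 2@1, Item 1@1, Item 6@1, Item 3@4, Item 4@4, Item 5@5) gives peak 10: d1:10  d2:7  d3:7  d4:8  d5:8  d6:5  d7:2  d8:0  d9:0  d10:0.
Shift Item 1→4, Item 6→4, Item 3→8, Item 4→5, Item 5→9.
Schedule Item 2@1, Item 1@4, Item 6@4, Item 3@8, Item 4@5, Item 5@9: d1:4  d2:4  d3:4  d4:6  d5:5  d6:5  d7:5  d8:5  d9:6  d10:3 — peak 6.

6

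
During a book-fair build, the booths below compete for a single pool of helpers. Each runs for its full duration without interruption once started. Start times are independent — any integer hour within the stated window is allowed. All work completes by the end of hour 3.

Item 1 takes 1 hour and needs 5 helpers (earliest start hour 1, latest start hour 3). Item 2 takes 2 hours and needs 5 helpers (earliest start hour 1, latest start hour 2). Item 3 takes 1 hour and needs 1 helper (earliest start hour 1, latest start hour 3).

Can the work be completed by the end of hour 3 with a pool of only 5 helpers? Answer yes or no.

Total helper-hours = 16; over 3 hours the average is 16/3 > 5, so some hour must exceed 5.

no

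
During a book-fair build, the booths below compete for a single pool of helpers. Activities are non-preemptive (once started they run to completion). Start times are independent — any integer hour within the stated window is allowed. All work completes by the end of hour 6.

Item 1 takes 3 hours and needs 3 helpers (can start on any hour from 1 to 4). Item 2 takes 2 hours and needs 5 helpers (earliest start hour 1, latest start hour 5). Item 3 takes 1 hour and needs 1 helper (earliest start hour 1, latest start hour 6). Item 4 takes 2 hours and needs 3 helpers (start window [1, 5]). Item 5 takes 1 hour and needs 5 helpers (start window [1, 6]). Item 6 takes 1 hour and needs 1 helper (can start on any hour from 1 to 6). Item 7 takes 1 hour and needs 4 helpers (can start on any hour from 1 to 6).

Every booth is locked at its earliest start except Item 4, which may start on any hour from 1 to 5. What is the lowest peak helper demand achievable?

Item 4@1: h1:22  h2:11  h3:3  h4:0  h5:0  h6:0 → peak 22
Item 4@2: h1:19  h2:11  h3:6  h4:0  h5:0  h6:0 → peak 19
Item 4@3: h1:19  h2:8  h3:6  h4:3  h5:0  h6:0 → peak 19
Item 4@4: h1:19  h2:8  h3:3  h4:3  h5:3  h6:0 → peak 19
Item 4@5: h1:19  h2:8  h3:3  h4:0  h5:3  h6:3 → peak 19
Best is Item 4@2, peak 19.

19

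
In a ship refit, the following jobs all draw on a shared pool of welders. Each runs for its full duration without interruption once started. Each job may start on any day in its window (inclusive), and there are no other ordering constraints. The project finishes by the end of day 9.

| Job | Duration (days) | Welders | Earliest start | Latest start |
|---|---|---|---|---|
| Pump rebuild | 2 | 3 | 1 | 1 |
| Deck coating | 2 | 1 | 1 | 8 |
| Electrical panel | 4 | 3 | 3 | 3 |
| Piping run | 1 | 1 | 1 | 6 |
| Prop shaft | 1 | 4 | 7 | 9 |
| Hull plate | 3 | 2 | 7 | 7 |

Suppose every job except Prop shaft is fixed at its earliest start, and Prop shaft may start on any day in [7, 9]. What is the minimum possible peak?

6

Prop shaft@7: d1:5  d2:4  d3:3  d4:3  d5:3  d6:3  d7:6  d8:2  d9:2 → peak 6
Prop shaft@8: d1:5  d2:4  d3:3  d4:3  d5:3  d6:3  d7:2  d8:6  d9:2 → peak 6
Prop shaft@9: d1:5  d2:4  d3:3  d4:3  d5:3  d6:3  d7:2  d8:2  d9:6 → peak 6
Best is Prop shaft@7, peak 6.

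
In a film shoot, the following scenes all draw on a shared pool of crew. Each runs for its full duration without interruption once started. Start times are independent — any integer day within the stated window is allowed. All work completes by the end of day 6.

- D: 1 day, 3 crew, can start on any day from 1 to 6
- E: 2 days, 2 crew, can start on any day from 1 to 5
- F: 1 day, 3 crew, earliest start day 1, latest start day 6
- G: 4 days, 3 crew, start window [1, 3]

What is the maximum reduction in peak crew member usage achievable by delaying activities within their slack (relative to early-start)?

Early-start peak: d1:11  d2:5  d3:3  d4:3  d5:0  d6:0 ⇒ 11.
Leveled (D@1, E@1, F@2, G@3): d1:5  d2:5  d3:3  d4:3  d5:3  d6:3 ⇒ 5.
Reduction 11 − 5 = 6.

6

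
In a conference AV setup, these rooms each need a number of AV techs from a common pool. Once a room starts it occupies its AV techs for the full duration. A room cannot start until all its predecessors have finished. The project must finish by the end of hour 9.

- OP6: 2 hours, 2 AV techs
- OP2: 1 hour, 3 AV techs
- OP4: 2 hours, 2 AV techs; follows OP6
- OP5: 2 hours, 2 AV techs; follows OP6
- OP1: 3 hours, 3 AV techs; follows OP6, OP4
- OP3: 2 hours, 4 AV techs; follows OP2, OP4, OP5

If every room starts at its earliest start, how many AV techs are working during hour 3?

4

At early start, hour 3 has: OP4, OP5.
Demand: 2 + 2 = 4.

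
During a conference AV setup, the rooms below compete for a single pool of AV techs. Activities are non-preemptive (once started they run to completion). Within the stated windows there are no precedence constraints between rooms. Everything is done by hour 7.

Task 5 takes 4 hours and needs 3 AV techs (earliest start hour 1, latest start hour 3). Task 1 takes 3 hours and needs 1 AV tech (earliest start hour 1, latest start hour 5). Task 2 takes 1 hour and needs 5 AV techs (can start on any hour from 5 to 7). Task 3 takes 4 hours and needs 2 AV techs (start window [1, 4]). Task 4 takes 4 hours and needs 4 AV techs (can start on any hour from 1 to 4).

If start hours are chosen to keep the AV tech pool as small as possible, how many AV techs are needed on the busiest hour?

9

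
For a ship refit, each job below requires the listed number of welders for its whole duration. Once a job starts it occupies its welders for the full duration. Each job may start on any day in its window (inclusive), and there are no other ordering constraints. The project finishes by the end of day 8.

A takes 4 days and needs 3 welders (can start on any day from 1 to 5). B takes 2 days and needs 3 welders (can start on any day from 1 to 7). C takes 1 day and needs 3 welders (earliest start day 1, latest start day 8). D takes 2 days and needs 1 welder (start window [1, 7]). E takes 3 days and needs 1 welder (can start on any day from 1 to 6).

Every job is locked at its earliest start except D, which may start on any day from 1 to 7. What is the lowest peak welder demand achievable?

D@1: d1:11  d2:8  d3:4  d4:3  d5:0  d6:0  d7:0  d8:0 → peak 11
D@2: d1:10  d2:8  d3:5  d4:3  d5:0  d6:0  d7:0  d8:0 → peak 10
D@3: d1:10  d2:7  d3:5  d4:4  d5:0  d6:0  d7:0  d8:0 → peak 10
D@4: d1:10  d2:7  d3:4  d4:4  d5:1  d6:0  d7:0  d8:0 → peak 10
D@5: d1:10  d2:7  d3:4  d4:3  d5:1  d6:1  d7:0  d8:0 → peak 10
D@6: d1:10  d2:7  d3:4  d4:3  d5:0  d6:1  d7:1  d8:0 → peak 10
D@7: d1:10  d2:7  d3:4  d4:3  d5:0  d6:0  d7:1  d8:1 → peak 10
Best is D@2, peak 10.

10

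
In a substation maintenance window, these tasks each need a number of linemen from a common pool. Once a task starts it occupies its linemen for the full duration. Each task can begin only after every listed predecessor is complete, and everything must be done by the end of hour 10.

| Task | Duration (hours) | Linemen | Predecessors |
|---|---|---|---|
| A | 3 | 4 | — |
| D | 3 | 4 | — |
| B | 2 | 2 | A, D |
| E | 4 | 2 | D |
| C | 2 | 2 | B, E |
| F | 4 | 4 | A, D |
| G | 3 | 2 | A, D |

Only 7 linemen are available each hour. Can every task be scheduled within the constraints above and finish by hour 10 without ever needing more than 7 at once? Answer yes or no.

The minimum achievable peak is 8; 7 < 8, so no feasible schedule stays within the cap.

no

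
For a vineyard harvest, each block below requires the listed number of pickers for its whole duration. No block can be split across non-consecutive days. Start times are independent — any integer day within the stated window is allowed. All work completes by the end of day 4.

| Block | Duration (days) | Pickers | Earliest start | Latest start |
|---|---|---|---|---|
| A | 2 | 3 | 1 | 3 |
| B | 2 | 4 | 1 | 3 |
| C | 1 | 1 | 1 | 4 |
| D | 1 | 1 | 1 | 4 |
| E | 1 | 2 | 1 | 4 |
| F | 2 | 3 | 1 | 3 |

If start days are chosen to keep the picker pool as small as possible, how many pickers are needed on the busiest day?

Early-start (A@1, B@1, C@1, D@1, E@1, F@1) gives peak 14: d1:14  d2:10  d3:0  d4:0.
Shift B→3, C→3, D→3, E→4.
Schedule A@1, B@3, C@3, D@3, E@4, F@1: d1:6  d2:6  d3:6  d4:6 — peak 6.
Total picker-days = 24 over 4 days ⇒ peak ≥ ⌈24/4⌉ = 6, so 6 is optimal.

6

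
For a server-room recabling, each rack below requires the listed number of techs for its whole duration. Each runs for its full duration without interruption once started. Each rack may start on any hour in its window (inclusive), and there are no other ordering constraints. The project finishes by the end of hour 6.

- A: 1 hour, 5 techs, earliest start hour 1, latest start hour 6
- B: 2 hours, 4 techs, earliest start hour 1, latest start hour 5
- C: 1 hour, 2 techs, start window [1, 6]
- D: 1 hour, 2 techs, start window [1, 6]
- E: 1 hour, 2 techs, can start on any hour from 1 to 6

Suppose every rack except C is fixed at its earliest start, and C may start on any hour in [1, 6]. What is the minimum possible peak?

13

C@1: h1:15  h2:4  h3:0  h4:0  h5:0  h6:0 → peak 15
C@2: h1:13  h2:6  h3:0  h4:0  h5:0  h6:0 → peak 13
C@3: h1:13  h2:4  h3:2  h4:0  h5:0  h6:0 → peak 13
C@4: h1:13  h2:4  h3:0  h4:2  h5:0  h6:0 → peak 13
C@5: h1:13  h2:4  h3:0  h4:0  h5:2  h6:0 → peak 13
C@6: h1:13  h2:4  h3:0  h4:0  h5:0  h6:2 → peak 13
Best is C@2, peak 13.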